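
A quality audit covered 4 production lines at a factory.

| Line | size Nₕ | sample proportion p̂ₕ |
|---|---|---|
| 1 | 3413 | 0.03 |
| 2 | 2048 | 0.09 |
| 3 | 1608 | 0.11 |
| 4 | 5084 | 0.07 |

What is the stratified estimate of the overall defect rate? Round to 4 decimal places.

N = 3413 + 2048 + 1608 + 5084 = 12153.
Overall proportion = Σ (Nₕ/N)·p̂ₕ.
Σ Nₕp̂ₕ = 102.39 + 184.32 + 176.88 + 355.88 = 819.47.
819.47 / 12153 = 0.067429... → 0.0674.

0.0674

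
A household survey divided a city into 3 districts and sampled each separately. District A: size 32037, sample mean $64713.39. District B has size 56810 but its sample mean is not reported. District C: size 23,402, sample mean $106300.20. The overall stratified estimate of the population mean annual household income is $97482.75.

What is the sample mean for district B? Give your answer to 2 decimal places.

112330.24

Σ Nₕx̄ₕ = N·μ, so 56810·x̄_B = 112249·97482.75 − (32037·64713.39 + 23402·106300.20).
= 10942341204.75 − 4560860155.83 = 6381481048.92.
x̄_B = 6381481048.92 / 56810 = 112330.2420... → 112330.24.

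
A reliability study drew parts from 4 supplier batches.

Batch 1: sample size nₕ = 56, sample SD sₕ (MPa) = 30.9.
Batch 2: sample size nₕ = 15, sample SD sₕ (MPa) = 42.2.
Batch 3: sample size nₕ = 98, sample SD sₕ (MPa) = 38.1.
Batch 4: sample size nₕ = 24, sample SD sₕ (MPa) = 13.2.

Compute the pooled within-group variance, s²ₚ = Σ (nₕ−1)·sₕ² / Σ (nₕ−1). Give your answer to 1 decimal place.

1176.0

Degrees of freedom: 55 + 14 + 97 + 23 = 189.
Σ(nₕ−1)sₕ² = 55·954.81 + 14·1780.84 + 97·1451.61 + 23·174.24 = 222260.
s²ₚ = 222260 / 189 = 1175.979... → 1176.0.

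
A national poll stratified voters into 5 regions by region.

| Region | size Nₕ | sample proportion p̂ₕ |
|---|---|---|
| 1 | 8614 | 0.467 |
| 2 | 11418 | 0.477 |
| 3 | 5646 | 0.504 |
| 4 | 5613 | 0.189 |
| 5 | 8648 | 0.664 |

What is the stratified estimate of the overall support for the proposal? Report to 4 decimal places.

0.4787

Wₕ = Nₕ/N with N = 39939: 0.2157, 0.2859, 0.1414, 0.1405, 0.2165.
p̂_st = 0.2157·0.467 + 0.2859·0.477 + 0.1414·0.504 + 0.1405·0.189 + 0.2165·0.664 ≈ 0.478676... → 0.4787.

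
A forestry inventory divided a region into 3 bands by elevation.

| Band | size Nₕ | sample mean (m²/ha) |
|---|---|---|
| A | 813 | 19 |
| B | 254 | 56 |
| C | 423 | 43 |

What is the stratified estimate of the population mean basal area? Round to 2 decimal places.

x̄_st = (Σ Nₕx̄ₕ) / (Σ Nₕ) = (813·19 + 254·56 + 423·43) / 1490
= 47860 / 1490 = 32.1208... → 32.12.

32.12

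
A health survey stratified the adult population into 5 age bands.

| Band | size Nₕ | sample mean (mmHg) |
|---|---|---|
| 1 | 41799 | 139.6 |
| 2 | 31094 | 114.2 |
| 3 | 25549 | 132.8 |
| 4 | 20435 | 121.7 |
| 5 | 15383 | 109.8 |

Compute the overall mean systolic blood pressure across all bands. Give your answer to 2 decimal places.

126.28

N = 134260; weights Wₕ = Nₕ/N = (0.3113, 0.2316, 0.1903, 0.1522, 0.1146).
x̄_st = Σ Wₕ·x̄ₕ = 0.3113·139.6 + 0.2316·114.2 + 0.1903·132.8 + 0.1522·121.7 + 0.1146·109.8 ≈ 126.2846...
→ 126.28.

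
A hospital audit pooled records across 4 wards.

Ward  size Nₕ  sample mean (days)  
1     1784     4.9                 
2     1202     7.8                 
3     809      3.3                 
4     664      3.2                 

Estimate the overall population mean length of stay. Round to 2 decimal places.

5.14

x̄_st = (Σ Nₕx̄ₕ) / (Σ Nₕ) = (1784·4.9 + 1202·7.8 + 809·3.3 + 664·3.2) / 4459
= 22911.7 / 4459 = 5.1383... → 5.14.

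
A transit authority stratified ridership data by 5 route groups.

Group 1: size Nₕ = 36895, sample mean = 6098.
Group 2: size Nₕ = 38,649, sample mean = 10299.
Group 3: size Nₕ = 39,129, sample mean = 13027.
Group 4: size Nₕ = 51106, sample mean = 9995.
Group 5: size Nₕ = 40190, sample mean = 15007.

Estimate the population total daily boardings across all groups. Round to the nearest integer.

2246701044

Population total = Σ Nₕ·x̄ₕ (each stratum's size times its mean).
36895·6098 + 38649·10299 + 39129·13027 + 51106·9995 + 40190·15007 = 224985710 + 398046051 + 509733483 + 510804470 + 603131330 = 2246701044.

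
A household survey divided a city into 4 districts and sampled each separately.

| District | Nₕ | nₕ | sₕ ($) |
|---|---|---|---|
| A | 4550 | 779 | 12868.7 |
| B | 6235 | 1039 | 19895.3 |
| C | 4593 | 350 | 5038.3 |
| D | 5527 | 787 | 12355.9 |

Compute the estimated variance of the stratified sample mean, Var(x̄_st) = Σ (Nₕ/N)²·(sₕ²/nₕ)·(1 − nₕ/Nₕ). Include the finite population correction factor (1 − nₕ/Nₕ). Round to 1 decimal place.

51451.3

N = 20905. Term for each stratum: Wₕ²sₕ²/nₕ·(1−nₕ/Nₕ).
Var(x̄_st) = 8346.4055 + 28241.6908 + 3234.2169 + 11628.9767 = 51451.2898 → 51451.3.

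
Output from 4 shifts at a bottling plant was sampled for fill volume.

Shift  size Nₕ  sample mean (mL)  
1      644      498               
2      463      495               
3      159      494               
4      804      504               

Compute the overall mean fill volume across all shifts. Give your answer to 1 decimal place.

x̄_st = (Σ Nₕx̄ₕ) / (Σ Nₕ) = (644·498 + 463·495 + 159·494 + 804·504) / 2070
= 1033659 / 2070 = 499.352... → 499.4.

499.4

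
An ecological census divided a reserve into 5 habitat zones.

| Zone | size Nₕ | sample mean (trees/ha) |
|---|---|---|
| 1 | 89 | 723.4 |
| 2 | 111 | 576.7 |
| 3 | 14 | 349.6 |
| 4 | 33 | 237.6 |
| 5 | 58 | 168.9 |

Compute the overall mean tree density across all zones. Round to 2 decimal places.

494.84

N = 305; weights Wₕ = Nₕ/N = (0.2918, 0.3639, 0.0459, 0.1082, 0.1902).
x̄_st = Σ Wₕ·x̄ₕ = 0.2918·723.4 + 0.3639·576.7 + 0.0459·349.6 + 0.1082·237.6 + 0.1902·168.9 ≈ 494.8449...
→ 494.84.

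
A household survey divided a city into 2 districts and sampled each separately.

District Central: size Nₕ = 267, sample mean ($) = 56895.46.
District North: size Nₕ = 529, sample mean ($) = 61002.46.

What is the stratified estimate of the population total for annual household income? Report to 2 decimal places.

47461389.16

Central: 267·56895.46 = 15191087.82
North: 529·61002.46 = 32270301.34
τ̂ = Σ Nₕx̄ₕ = 47461389.16.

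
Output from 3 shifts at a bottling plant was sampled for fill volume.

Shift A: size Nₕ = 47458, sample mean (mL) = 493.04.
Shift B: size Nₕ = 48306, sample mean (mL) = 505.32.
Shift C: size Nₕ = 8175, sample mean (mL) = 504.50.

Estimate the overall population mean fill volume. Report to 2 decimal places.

499.65

N = 47458 + 48306 + 8175 = 103939.
The stratified mean weights each stratum mean by its population share Nₕ/N.
Σ Nₕx̄ₕ = 47458·493.04 + 48306·505.32 + 8175·504.50 = 23398692.32 + 24409987.92 + 4124287.5 = 51932967.74.
Divide by N: 51932967.74 / 103939 = 499.6485... → 499.65.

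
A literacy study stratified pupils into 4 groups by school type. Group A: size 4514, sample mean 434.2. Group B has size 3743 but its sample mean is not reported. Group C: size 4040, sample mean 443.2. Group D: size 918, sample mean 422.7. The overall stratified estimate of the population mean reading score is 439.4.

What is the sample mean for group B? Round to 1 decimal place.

Σ Nₕx̄ₕ = N·μ, so 3743·x̄_B = 13215·439.4 − (4514·434.2 + 4040·443.2 + 918·422.7).
= 5806671 − 4138545.4 = 1668125.6.
x̄_B = 1668125.6 / 3743 = 445.665... → 445.7.

445.7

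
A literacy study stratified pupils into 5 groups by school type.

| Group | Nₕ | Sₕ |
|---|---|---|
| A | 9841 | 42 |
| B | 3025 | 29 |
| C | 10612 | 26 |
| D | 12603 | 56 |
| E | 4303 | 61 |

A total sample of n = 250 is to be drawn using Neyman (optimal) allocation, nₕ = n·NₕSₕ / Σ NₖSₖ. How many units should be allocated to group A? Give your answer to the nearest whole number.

Σ NₕSₕ = 9841·42 + 3025·29 + 10612·26 + 12603·56 + 4303·61 = 1745210.
Share for A: 413322/1745210 = 0.23683.
n_A = 250 × 0.23683 = 59.208... → 59.

59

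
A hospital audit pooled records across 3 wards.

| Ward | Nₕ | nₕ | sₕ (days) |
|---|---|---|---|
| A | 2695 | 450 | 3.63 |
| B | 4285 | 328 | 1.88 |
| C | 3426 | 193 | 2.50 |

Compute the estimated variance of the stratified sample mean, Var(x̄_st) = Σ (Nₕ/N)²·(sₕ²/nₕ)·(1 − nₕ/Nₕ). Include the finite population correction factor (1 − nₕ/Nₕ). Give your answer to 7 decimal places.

0.0066358

N = 10406. Term for each stratum: Wₕ²sₕ²/nₕ·(1−nₕ/Nₕ).
Var(x̄_st) = 0.0016360938 + 0.0016872953 + 0.0033124408 = 0.0066358299 → 0.0066358.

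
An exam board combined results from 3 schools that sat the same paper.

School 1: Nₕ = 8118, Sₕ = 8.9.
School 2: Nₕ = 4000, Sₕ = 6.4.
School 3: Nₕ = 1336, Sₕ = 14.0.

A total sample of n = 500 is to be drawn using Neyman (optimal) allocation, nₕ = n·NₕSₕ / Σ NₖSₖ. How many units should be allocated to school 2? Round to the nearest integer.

110

1: NₕSₕ = 8118·8.9 = 72250.2
2: NₕSₕ = 4000·6.4 = 25600
3: NₕSₕ = 1336·14.0 = 18704
Σ NₕSₕ = 116554.2.
n_2 = 500·25600/116554.2 = 109.820... → 110.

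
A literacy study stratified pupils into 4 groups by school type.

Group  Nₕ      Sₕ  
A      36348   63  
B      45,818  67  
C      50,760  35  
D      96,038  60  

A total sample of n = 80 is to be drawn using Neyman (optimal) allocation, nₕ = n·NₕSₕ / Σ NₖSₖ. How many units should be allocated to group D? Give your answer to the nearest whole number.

36

Σ NₕSₕ = 36348·63 + 45818·67 + 50760·35 + 96038·60 = 12898610.
Share for D: 5762280/12898610 = 0.44674.
n_D = 80 × 0.44674 = 35.739... → 36.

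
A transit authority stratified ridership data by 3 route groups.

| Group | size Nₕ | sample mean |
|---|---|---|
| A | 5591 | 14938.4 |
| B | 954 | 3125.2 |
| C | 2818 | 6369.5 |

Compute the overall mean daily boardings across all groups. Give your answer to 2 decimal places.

11155.75

N = 9363; weights Wₕ = Nₕ/N = (0.5971, 0.1019, 0.3010).
x̄_st = Σ Wₕ·x̄ₕ = 0.5971·14938.4 + 0.1019·3125.2 + 0.3010·6369.5 ≈ 11155.7499...
→ 11155.75.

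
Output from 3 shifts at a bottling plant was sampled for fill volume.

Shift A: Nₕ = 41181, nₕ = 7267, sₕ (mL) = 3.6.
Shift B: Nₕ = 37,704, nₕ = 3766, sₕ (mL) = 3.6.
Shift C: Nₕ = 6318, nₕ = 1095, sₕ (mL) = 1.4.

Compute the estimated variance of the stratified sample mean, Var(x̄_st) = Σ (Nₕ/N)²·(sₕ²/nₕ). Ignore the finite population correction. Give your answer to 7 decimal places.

0.0011003

N = 85203. Term for each stratum: Wₕ²sₕ²/nₕ.
Var(x̄_st) = 0.0004166140 + 0.0006738912 + 0.0000098422 = 0.0011003473 → 0.0011003.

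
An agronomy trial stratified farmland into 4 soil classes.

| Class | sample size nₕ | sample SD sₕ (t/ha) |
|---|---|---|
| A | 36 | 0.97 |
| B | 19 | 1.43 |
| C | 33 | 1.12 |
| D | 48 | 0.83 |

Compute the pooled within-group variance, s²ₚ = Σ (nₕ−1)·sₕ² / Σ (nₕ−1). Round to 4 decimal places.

Degrees of freedom: 35 + 18 + 32 + 47 = 132.
Σ(nₕ−1)sₕ² = 35·0.9409 + 18·2.0449 + 32·1.2544 + 47·0.6889 = 142.2588.
s²ₚ = 142.2588 / 132 = 1.077718... → 1.0777.

1.0777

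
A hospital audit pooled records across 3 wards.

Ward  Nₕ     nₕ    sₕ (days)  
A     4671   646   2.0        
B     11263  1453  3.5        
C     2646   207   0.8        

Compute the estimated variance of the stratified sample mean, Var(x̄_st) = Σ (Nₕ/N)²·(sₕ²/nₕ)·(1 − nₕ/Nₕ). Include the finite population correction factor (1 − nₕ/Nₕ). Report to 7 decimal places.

N = 18580. Term for each stratum: Wₕ²sₕ²/nₕ·(1−nₕ/Nₕ).
Var(x̄_st) = 0.0003372188 + 0.0026983740 + 0.0000577989 = 0.0030933918 → 0.0030934.

0.0030934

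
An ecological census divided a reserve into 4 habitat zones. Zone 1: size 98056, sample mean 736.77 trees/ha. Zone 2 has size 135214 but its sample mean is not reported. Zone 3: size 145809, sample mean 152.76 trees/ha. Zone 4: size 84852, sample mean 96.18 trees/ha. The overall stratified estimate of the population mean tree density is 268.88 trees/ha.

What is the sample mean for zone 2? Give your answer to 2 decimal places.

N = 98056 + 135214 + 145809 + 84852 = 463931.
Overall total = μ·N = 268.88·463931 = 124741767.28.
Subtract the known strata: 98056·736.77 + 145809·152.76 + 84852·96.18 = 102679567.32.
Remaining total for zone 2: 124741767.28 − 102679567.32 = 22062199.96.
Divide by its size: 22062199.96 / 135214 = 163.1651... → 163.17.

163.17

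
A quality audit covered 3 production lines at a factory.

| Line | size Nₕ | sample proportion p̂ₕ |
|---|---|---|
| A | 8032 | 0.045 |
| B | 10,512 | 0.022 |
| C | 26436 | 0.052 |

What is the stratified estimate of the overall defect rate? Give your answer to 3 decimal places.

N = 8032 + 10512 + 26436 = 44980.
Overall proportion = Σ (Nₕ/N)·p̂ₕ.
Σ Nₕp̂ₕ = 361.44 + 231.264 + 1374.672 = 1967.376.
1967.376 / 44980 = 0.04374... → 0.044.

0.044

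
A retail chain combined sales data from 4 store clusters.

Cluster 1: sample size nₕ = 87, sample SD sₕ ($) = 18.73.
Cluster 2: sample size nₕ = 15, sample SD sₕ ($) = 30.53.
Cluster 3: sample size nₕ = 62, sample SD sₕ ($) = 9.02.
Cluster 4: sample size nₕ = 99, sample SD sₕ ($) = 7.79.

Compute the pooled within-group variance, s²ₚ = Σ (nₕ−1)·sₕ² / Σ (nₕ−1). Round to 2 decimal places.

Degrees of freedom: 86 + 14 + 61 + 98 = 259.
Σ(nₕ−1)sₕ² = 86·350.8129 + 14·932.0809 + 61·81.3604 + 98·60.6841 = 54129.0682.
s²ₚ = 54129.0682 / 259 = 208.9925... → 208.99.

208.99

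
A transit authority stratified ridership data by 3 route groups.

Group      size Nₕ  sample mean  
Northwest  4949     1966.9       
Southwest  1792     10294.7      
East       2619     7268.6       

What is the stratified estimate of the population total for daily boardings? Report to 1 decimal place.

47218753.9

Estimate total by summing Nₕ·x̄ₕ over strata.
4949·1966.9 + 1792·10294.7 + 2619·7268.6 = 9734188.1 + 18448102.4 + 19036463.4 = 47218753.9.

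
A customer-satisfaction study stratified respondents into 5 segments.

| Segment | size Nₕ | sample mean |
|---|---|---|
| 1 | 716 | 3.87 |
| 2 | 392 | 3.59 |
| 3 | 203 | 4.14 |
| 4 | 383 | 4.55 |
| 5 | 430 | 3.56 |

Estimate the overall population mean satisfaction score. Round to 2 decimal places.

3.90

N = 716 + 392 + 203 + 383 + 430 = 2124.
The stratified mean weights each stratum mean by its population share Nₕ/N.
Σ Nₕx̄ₕ = 716·3.87 + 392·3.59 + 203·4.14 + 383·4.55 + 430·3.56 = 2770.92 + 1407.28 + 840.42 + 1742.65 + 1530.8 = 8292.07.
Divide by N: 8292.07 / 2124 = 3.9040... → 3.90.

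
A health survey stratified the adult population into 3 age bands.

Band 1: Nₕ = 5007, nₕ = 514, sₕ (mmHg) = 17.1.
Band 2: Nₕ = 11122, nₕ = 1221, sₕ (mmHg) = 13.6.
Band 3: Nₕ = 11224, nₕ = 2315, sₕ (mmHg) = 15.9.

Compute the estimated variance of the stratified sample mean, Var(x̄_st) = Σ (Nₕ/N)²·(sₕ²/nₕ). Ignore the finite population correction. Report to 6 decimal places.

N = 27353. Term for each stratum: Wₕ²sₕ²/nₕ.
Var(x̄_st) = 0.019062258 + 0.025044825 + 0.018387752 = 0.062494836 → 0.062495.

0.062495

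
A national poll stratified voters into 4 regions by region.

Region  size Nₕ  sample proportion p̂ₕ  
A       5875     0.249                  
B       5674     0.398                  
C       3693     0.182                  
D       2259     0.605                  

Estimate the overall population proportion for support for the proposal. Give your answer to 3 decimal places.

N = 5875 + 5674 + 3693 + 2259 = 17501.
Overall proportion = Σ (Nₕ/N)·p̂ₕ.
Σ Nₕp̂ₕ = 1462.875 + 2258.252 + 672.126 + 1366.695 = 5759.948.
5759.948 / 17501 = 0.32912... → 0.329.

0.329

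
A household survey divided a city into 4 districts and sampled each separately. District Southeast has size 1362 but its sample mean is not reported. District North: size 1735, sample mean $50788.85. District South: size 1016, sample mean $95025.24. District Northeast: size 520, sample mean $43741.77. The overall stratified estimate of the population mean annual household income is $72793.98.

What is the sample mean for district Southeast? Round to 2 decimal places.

Σ Nₕx̄ₕ = N·μ, so 1362·x̄_Southeast = 4633·72793.98 − (1735·50788.85 + 1016·95025.24 + 520·43741.77).
= 337254509.34 − 207410018.99 = 129844490.35.
x̄_Southeast = 129844490.35 / 1362 = 95333.6934... → 95333.69.

95333.69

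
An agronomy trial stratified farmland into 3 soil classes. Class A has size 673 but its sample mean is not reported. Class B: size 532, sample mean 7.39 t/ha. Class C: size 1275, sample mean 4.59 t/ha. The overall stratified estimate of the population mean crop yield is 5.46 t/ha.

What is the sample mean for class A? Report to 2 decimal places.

Σ Nₕx̄ₕ = N·μ, so 673·x̄_A = 2480·5.46 − (532·7.39 + 1275·4.59).
= 13540.8 − 9783.73 = 3757.07.
x̄_A = 3757.07 / 673 = 5.5826... → 5.58.

5.58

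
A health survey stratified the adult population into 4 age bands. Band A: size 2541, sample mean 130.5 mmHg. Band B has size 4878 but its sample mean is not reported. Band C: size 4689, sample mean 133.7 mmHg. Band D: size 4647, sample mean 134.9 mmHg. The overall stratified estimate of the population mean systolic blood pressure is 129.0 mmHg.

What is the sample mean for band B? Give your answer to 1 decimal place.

118.1

N = 2541 + 4878 + 4689 + 4647 = 16755.
Overall total = μ·N = 129.0·16755 = 2161395.
Subtract the known strata: 2541·130.5 + 4689·133.7 + 4647·134.9 = 1585400.1.
Remaining total for band B: 2161395 − 1585400.1 = 575994.9.
Divide by its size: 575994.9 / 4878 = 118.080... → 118.1.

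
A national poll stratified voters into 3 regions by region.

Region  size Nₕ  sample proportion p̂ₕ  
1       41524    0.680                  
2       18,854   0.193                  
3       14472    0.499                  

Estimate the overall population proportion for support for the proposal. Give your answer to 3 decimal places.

Wₕ = Nₕ/N with N = 74850: 0.5548, 0.2519, 0.1933.
p̂_st = 0.5548·0.680 + 0.2519·0.193 + 0.1933·0.499 ≈ 0.52233... → 0.522.

0.522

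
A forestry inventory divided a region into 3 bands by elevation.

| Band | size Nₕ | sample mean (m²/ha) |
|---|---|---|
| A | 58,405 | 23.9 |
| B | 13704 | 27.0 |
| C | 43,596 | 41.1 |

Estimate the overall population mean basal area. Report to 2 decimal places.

N = 58405 + 13704 + 43596 = 115705.
The stratified mean weights each stratum mean by its population share Nₕ/N.
Σ Nₕx̄ₕ = 58405·23.9 + 13704·27.0 + 43596·41.1 = 1395879.5 + 370008 + 1791795.6 = 3557683.1.
Divide by N: 3557683.1 / 115705 = 30.7479... → 30.75.

30.75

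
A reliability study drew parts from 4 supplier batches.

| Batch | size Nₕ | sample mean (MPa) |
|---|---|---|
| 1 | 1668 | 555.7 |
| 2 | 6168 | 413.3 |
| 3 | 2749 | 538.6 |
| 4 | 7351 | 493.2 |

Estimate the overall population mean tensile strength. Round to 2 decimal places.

478.49

x̄_st = (Σ Nₕx̄ₕ) / (Σ Nₕ) = (1668·555.7 + 6168·413.3 + 2749·538.6 + 7351·493.2) / 17936
= 8582266.6 / 17936 = 478.4939... → 478.49.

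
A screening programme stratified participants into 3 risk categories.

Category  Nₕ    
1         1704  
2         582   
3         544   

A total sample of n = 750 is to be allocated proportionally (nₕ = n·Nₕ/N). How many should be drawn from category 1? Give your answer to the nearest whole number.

452

Share of category 1 = 1704/2830 = 0.60212.
Allocate 750 × 0.60212 = 451.590... → 452.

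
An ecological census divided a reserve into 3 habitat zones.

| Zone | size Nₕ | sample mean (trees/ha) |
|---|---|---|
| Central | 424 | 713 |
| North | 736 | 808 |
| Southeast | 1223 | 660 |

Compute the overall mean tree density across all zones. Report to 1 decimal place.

715.1

x̄_st = (Σ Nₕx̄ₕ) / (Σ Nₕ) = (424·713 + 736·808 + 1223·660) / 2383
= 1704180 / 2383 = 715.141... → 715.1.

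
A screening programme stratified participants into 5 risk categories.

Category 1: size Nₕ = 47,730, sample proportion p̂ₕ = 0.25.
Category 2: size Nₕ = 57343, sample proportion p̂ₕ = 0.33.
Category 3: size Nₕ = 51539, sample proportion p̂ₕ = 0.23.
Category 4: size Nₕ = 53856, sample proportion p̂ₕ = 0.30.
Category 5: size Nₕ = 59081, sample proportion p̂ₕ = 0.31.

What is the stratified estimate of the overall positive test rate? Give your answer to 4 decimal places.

N = 47730 + 57343 + 51539 + 53856 + 59081 = 269549.
Overall proportion = Σ (Nₕ/N)·p̂ₕ.
Σ Nₕp̂ₕ = 11932.5 + 18923.19 + 11853.97 + 16156.8 + 18315.11 = 77181.57.
77181.57 / 269549 = 0.286336... → 0.2863.

0.2863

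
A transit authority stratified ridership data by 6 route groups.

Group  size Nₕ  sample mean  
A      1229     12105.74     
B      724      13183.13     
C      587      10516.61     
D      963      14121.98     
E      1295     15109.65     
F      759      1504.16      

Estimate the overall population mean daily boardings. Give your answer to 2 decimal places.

N = 1229 + 724 + 587 + 963 + 1295 + 759 = 5557.
The stratified mean weights each stratum mean by its population share Nₕ/N.
Σ Nₕx̄ₕ = 1229·12105.74 + 724·13183.13 + 587·10516.61 + 963·14121.98 + 1295·15109.65 + 759·1504.16 = 14877954.46 + 9544586.12 + 6173250.07 + 13599466.74 + 19566996.75 + 1141657.44 = 64903911.58.
Divide by N: 64903911.58 / 5557 = 11679.6674... → 11679.67.

11679.67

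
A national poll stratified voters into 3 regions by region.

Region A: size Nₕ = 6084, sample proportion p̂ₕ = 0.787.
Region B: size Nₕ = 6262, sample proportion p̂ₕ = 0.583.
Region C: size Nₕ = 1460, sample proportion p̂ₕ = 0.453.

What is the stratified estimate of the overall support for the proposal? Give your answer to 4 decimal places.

Wₕ = Nₕ/N with N = 13806: 0.4407, 0.4536, 0.1058.
p̂_st = 0.4407·0.787 + 0.4536·0.583 + 0.1058·0.453 ≈ 0.659151... → 0.6592.

0.6592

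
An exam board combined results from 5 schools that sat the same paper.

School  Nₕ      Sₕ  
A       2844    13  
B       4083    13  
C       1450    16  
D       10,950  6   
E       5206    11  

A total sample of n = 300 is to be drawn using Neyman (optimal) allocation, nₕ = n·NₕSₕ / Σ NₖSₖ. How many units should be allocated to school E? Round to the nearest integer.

A: NₕSₕ = 2844·13 = 36972
B: NₕSₕ = 4083·13 = 53079
C: NₕSₕ = 1450·16 = 23200
D: NₕSₕ = 10950·6 = 65700
E: NₕSₕ = 5206·11 = 57266
Σ NₕSₕ = 236217.
n_E = 300·57266/236217 = 72.729... → 73.

73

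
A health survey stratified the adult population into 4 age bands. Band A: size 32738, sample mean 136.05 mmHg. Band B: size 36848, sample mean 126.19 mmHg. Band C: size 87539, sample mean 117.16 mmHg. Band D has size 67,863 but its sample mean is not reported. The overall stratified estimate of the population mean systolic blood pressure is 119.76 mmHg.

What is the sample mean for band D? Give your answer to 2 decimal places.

111.76

N = 32738 + 36848 + 87539 + 67863 = 224988.
Overall total = μ·N = 119.76·224988 = 26944562.88.
Subtract the known strata: 32738·136.05 + 36848·126.19 + 87539·117.16 = 19359923.26.
Remaining total for band D: 26944562.88 − 19359923.26 = 7584639.62.
Divide by its size: 7584639.62 / 67863 = 111.7640... → 111.76.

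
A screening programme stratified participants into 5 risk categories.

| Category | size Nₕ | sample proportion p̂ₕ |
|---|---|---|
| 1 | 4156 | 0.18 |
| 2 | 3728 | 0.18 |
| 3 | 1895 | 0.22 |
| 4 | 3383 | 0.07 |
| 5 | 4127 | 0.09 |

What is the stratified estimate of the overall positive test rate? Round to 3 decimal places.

N = 4156 + 3728 + 1895 + 3383 + 4127 = 17289.
Overall proportion = Σ (Nₕ/N)·p̂ₕ.
Σ Nₕp̂ₕ = 748.08 + 671.04 + 416.9 + 236.81 + 371.43 = 2444.26.
2444.26 / 17289 = 0.14138... → 0.141.

0.141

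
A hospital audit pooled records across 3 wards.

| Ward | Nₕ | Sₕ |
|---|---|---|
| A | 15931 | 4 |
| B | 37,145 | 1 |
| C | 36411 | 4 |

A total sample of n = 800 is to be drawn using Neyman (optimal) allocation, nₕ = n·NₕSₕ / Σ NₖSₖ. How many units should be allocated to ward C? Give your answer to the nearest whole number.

Σ NₕSₕ = 15931·4 + 37145·1 + 36411·4 = 246513.
Share for C: 145644/246513 = 0.59082.
n_C = 800 × 0.59082 = 472.653... → 473.

473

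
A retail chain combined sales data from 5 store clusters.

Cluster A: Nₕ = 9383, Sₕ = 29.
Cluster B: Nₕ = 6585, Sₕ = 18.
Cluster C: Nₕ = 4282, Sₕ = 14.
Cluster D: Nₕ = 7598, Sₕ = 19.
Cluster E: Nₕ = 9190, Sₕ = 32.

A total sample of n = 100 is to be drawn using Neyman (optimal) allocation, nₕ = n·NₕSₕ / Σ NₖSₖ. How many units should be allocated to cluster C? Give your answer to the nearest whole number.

7

Σ NₕSₕ = 9383·29 + 6585·18 + 4282·14 + 7598·19 + 9190·32 = 889027.
Share for C: 59948/889027 = 0.06743.
n_C = 100 × 0.06743 = 6.743... → 7.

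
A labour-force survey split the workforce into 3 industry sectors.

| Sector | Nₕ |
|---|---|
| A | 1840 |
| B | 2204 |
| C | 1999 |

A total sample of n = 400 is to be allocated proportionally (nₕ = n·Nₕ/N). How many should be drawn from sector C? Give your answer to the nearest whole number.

132

Share of sector C = 1999/6043 = 0.33080.
Allocate 400 × 0.33080 = 132.318... → 132.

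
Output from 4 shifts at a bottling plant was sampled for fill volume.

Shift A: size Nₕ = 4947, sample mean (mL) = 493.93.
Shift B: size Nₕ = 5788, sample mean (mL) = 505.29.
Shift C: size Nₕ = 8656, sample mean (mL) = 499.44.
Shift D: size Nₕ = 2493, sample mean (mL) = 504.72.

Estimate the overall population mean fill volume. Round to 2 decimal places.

500.34

N = 4947 + 5788 + 8656 + 2493 = 21884.
The stratified mean weights each stratum mean by its population share Nₕ/N.
Σ Nₕx̄ₕ = 4947·493.93 + 5788·505.29 + 8656·499.44 + 2493·504.72 = 2443471.71 + 2924618.52 + 4323152.64 + 1258266.96 = 10949509.83.
Divide by N: 10949509.83 / 21884 = 500.3432... → 500.34.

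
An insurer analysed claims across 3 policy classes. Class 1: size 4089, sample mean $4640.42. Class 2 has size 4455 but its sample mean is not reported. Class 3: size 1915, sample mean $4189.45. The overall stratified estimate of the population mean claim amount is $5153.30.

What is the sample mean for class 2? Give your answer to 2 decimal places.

N = 4089 + 4455 + 1915 = 10459.
Overall total = μ·N = 5153.30·10459 = 53898364.7.
Subtract the known strata: 4089·4640.42 + 1915·4189.45 = 26997474.13.
Remaining total for class 2: 53898364.7 − 26997474.13 = 26900890.57.
Divide by its size: 26900890.57 / 4455 = 6038.3593... → 6038.36.

6038.36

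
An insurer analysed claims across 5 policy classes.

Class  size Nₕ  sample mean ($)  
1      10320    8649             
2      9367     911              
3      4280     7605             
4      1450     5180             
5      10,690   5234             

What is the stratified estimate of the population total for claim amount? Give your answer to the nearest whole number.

Estimate total by summing Nₕ·x̄ₕ over strata.
10320·8649 + 9367·911 + 4280·7605 + 1450·5180 + 10690·5234 = 89257680 + 8533337 + 32549400 + 7511000 + 55951460 = 193802877.

193802877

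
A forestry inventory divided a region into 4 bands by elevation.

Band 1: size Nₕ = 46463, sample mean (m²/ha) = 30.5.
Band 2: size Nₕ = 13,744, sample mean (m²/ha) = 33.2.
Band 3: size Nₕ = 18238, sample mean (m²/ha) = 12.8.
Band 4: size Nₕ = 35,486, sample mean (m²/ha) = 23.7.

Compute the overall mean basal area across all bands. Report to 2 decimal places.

N = 46463 + 13744 + 18238 + 35486 = 113931.
Weight each subgroup mean by Nₕ/N and sum.
Σ Nₕx̄ₕ = 46463·30.5 + 13744·33.2 + 18238·12.8 + 35486·23.7 = 1417121.5 + 456300.8 + 233446.4 + 841018.2 = 2947886.9.
Divide by N: 2947886.9 / 113931 = 25.8743... → 25.87.

25.87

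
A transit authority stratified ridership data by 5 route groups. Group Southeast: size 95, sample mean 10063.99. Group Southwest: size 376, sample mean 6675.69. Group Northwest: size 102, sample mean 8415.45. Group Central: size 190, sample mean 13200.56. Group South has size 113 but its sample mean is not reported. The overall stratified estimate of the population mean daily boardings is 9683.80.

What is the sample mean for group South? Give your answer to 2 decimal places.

N = 95 + 376 + 102 + 190 + 113 = 876.
Overall total = μ·N = 9683.80·876 = 8483008.8.
Subtract the known strata: 95·10063.99 + 376·6675.69 + 102·8415.45 + 190·13200.56 = 6832620.79.
Remaining total for group South: 8483008.8 − 6832620.79 = 1650388.01.
Divide by its size: 1650388.01 / 113 = 14605.2036... → 14605.20.

14605.20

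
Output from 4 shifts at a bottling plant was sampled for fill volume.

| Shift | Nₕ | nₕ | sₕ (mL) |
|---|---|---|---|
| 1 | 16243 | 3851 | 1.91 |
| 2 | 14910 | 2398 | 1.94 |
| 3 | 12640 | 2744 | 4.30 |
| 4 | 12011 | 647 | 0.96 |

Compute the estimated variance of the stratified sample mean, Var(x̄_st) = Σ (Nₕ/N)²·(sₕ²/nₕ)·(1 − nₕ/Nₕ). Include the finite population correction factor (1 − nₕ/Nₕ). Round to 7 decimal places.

N = 55804. Term for each stratum: Wₕ²sₕ²/nₕ·(1−nₕ/Nₕ).
Var(x̄_st) = 0.0000612308 + 0.0000940217 + 0.0002706630 + 0.0000624335 = 0.0004883491 → 0.0004883.

0.0004883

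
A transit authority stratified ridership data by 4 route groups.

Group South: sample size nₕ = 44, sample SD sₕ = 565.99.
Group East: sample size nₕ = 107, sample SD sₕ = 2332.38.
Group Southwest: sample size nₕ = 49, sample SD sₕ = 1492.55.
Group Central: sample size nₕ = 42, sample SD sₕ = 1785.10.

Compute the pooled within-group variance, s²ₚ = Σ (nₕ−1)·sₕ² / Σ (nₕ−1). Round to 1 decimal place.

3478967.1

South: (44−1)·565.99² = 43·320344.6801 = 13774821.2443
East: (107−1)·2332.38² = 106·5439996.4644 = 576639625.2264
Southwest: (49−1)·1492.55² = 48·2227705.5025 = 106929864.12
Central: (42−1)·1785.10² = 41·3186582.01 = 130649862.41
Numerator = 827994173.0007; denominator = Σ(nₕ−1) = 238.
s²ₚ = 827994173.0007/238 = 3478967.113... → 3478967.1.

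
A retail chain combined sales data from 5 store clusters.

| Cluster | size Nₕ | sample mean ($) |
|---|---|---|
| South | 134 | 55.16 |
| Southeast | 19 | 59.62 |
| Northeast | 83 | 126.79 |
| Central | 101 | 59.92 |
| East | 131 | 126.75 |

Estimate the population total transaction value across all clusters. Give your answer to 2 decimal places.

41703.96

South: 134·55.16 = 7391.44
Southeast: 19·59.62 = 1132.78
Northeast: 83·126.79 = 10523.57
Central: 101·59.92 = 6051.92
East: 131·126.75 = 16604.25
τ̂ = Σ Nₕx̄ₕ = 41703.96.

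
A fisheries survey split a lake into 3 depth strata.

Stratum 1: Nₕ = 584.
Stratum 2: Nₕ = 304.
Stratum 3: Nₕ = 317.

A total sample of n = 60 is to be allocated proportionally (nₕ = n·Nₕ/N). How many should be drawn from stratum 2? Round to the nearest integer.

15

Share of stratum 2 = 304/1205 = 0.25228.
Allocate 60 × 0.25228 = 15.137... → 15.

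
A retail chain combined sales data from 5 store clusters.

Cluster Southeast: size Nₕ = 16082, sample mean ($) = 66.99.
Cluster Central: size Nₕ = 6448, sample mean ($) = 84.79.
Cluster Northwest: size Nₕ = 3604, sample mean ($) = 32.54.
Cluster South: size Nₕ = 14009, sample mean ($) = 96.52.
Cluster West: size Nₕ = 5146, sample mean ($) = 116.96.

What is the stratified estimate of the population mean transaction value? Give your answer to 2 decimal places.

x̄_st = (Σ Nₕx̄ₕ) / (Σ Nₕ) = (16082·66.99 + 6448·84.79 + 3604·32.54 + 14009·96.52 + 5146·116.96) / 45289
= 3695358.1 / 45289 = 81.5950... → 81.60.

81.60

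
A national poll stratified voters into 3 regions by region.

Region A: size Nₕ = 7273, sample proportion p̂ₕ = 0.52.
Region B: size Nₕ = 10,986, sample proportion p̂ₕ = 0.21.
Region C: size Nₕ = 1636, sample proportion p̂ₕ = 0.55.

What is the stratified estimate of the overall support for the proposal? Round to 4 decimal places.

0.3513

Wₕ = Nₕ/N with N = 19895: 0.3656, 0.5522, 0.0822.
p̂_st = 0.3656·0.52 + 0.5522·0.21 + 0.0822·0.55 ≈ 0.351285... → 0.3513.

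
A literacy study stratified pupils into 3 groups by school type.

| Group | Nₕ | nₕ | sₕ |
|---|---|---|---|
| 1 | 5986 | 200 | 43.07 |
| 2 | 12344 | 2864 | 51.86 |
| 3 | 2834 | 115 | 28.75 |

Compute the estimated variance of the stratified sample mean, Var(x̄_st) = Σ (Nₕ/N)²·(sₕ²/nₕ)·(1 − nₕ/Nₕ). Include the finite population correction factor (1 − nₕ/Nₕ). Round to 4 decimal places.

1.0862

N = 21164; Wₕ = Nₕ/N.
group 1: (5986/21164)²·43.07²/200·(1 − 200/5986) = 0.7171985
group 2: (12344/21164)²·51.86²/2864·(1 − 2864/12344) = 0.2453357
group 3: (2834/21164)²·28.75²/115·(1 − 115/2834) = 0.1236492
Sum = 1.0861834 → 1.0862.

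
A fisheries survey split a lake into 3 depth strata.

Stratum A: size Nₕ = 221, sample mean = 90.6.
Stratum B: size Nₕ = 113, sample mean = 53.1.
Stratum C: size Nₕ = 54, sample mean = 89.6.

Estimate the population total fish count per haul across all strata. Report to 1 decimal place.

30861.3

Population total = Σ Nₕ·x̄ₕ (each stratum's size times its mean).
221·90.6 + 113·53.1 + 54·89.6 = 20022.6 + 6000.3 + 4838.4 = 30861.3.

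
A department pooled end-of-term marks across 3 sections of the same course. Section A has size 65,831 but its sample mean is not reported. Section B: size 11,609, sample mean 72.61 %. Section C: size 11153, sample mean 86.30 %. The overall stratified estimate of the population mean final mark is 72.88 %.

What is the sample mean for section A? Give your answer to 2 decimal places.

70.65

N = 65831 + 11609 + 11153 = 88593.
Overall total = μ·N = 72.88·88593 = 6456657.84.
Subtract the known strata: 11609·72.61 + 11153·86.30 = 1805433.39.
Remaining total for section A: 6456657.84 − 1805433.39 = 4651224.45.
Divide by its size: 4651224.45 / 65831 = 70.6540... → 70.65.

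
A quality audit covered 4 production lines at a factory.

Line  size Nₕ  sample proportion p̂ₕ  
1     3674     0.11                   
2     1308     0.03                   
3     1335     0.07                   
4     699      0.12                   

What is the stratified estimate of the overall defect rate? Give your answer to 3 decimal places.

N = 3674 + 1308 + 1335 + 699 = 7016.
Overall proportion = Σ (Nₕ/N)·p̂ₕ.
Σ Nₕp̂ₕ = 404.14 + 39.24 + 93.45 + 83.88 = 620.71.
620.71 / 7016 = 0.08847... → 0.088.

0.088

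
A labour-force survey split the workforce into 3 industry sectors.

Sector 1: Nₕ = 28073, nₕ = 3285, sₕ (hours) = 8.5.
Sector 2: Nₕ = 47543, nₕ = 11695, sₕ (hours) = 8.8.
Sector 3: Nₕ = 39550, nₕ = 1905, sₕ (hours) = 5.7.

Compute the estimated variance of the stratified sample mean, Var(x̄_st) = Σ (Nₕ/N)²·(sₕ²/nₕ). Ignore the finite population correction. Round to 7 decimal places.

0.0044467

N = 115166; Wₕ = Nₕ/N.
sector 1: (28073/115166)²·8.5²/3285 = 0.0013068675
sector 2: (47543/115166)²·8.8²/11695 = 0.0011284692
sector 3: (39550/115166)²·5.7²/1905 = 0.0020114032
Sum = 0.0044467400 → 0.0044467.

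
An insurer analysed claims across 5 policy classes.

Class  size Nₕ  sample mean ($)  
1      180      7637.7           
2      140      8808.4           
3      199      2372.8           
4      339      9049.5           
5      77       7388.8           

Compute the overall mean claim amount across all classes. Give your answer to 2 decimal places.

N = 935; weights Wₕ = Nₕ/N = (0.1925, 0.1497, 0.2128, 0.3626, 0.0824).
x̄_st = Σ Wₕ·x̄ₕ = 0.1925·7637.7 + 0.1497·8808.4 + 0.2128·2372.8 + 0.3626·9049.5 + 0.0824·7388.8 ≈ 7183.8153...
→ 7183.82.

7183.82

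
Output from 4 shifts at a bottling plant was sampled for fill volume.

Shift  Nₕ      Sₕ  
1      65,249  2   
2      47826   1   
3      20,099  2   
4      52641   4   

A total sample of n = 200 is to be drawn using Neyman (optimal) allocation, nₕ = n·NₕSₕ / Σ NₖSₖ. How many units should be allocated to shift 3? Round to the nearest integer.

1: NₕSₕ = 65249·2 = 130498
2: NₕSₕ = 47826·1 = 47826
3: NₕSₕ = 20099·2 = 40198
4: NₕSₕ = 52641·4 = 210564
Σ NₕSₕ = 429086.
n_3 = 200·40198/429086 = 18.737... → 19.

19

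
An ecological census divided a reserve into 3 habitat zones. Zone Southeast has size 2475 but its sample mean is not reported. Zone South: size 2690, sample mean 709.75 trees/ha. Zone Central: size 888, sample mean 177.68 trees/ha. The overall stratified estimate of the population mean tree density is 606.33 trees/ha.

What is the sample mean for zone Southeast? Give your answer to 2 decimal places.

647.72

N = 2475 + 2690 + 888 = 6053.
Overall total = μ·N = 606.33·6053 = 3670115.49.
Subtract the known strata: 2690·709.75 + 888·177.68 = 2067007.34.
Remaining total for zone Southeast: 3670115.49 − 2067007.34 = 1603108.15.
Divide by its size: 1603108.15 / 2475 = 647.7205... → 647.72.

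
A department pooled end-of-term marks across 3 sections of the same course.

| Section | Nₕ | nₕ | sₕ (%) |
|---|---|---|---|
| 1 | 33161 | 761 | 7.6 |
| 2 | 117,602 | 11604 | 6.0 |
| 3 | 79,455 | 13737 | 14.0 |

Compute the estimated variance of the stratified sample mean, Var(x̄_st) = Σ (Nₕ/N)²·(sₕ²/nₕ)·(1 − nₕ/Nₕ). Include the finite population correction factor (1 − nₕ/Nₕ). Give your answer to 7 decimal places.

N = 230218. Term for each stratum: Wₕ²sₕ²/nₕ·(1−nₕ/Nₕ).
Var(x̄_st) = 0.0015386385 + 0.0007296736 + 0.0014056953 = 0.0036740074 → 0.0036740.

0.0036740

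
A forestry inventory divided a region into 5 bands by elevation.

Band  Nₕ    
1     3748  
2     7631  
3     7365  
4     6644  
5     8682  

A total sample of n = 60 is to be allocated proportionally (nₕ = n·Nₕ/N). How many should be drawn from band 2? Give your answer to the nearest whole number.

Share of band 2 = 7631/34070 = 0.22398.
Allocate 60 × 0.22398 = 13.439... → 13.

13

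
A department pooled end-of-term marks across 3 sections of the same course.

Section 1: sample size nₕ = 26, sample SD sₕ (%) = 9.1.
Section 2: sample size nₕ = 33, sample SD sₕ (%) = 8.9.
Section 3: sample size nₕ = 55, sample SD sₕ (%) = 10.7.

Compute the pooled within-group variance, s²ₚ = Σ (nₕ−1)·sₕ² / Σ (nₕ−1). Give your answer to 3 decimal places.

97.184

Degrees of freedom: 25 + 32 + 54 = 111.
Σ(nₕ−1)sₕ² = 25·82.81 + 32·79.21 + 54·114.49 = 10787.43.
s²ₚ = 10787.43 / 111 = 97.18405... → 97.184.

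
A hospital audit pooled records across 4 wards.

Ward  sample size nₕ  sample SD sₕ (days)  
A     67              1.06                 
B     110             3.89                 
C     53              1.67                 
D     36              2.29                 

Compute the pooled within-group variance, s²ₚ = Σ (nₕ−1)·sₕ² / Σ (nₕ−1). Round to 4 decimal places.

Degrees of freedom: 66 + 109 + 52 + 35 = 262.
Σ(nₕ−1)sₕ² = 66·1.1236 + 109·15.1321 + 52·2.7889 + 35·5.2441 = 2052.1228.
s²ₚ = 2052.1228 / 262 = 7.832530... → 7.8325.

7.8325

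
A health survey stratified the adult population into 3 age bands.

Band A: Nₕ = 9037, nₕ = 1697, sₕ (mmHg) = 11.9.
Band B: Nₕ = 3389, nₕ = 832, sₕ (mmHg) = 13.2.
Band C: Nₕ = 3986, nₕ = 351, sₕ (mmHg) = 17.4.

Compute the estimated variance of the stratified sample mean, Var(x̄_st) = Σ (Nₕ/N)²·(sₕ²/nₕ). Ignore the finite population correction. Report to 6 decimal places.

N = 16412; Wₕ = Nₕ/N.
band A: (9037/16412)²·11.9²/1697 = 0.025300997
band B: (3389/16412)²·13.2²/832 = 0.008929860
band C: (3986/16412)²·17.4²/351 = 0.050879514
Sum = 0.085110371 → 0.085110.

0.085110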